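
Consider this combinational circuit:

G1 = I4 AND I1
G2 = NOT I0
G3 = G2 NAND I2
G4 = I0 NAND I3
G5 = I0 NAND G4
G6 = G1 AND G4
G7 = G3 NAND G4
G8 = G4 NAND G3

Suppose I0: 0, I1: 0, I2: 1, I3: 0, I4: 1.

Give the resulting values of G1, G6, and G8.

G1 = I4 AND I1 = 1 AND 0 = 0
G2 = NOT I0 = NOT 0 = 1
G3 = G2 NAND I2 = 1 NAND 1 = 0
G4 = I0 NAND I3 = 0 NAND 0 = 1
G6 = G1 AND G4 = 0 AND 1 = 0
G8 = G4 NAND G3 = 1 NAND 0 = 1

G1 = 0; G6 = 0; G8 = 1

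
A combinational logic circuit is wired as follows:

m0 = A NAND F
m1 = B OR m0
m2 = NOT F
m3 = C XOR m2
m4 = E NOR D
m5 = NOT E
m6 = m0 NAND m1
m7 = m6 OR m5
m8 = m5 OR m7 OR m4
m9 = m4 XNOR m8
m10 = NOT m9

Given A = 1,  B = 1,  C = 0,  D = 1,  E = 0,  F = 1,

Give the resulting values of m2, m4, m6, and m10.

m0 = A NAND F = 1 NAND 1 = 0
m1 = B OR m0 = 1 OR 0 = 1
m2 = NOT F = NOT 1 = 0
m4 = E NOR D = 0 NOR 1 = 0
m5 = NOT E = NOT 0 = 1
m6 = m0 NAND m1 = 0 NAND 1 = 1
m7 = m6 OR m5 = 1 OR 1 = 1
m8 = m5 OR m7 OR m4 = 1 OR 1 OR 0 = 1
m9 = m4 XNOR m8 = 0 XNOR 1 = 0
m10 = NOT m9 = NOT 0 = 1

m2 = 0  m4 = 0  m6 = 1  m10 = 1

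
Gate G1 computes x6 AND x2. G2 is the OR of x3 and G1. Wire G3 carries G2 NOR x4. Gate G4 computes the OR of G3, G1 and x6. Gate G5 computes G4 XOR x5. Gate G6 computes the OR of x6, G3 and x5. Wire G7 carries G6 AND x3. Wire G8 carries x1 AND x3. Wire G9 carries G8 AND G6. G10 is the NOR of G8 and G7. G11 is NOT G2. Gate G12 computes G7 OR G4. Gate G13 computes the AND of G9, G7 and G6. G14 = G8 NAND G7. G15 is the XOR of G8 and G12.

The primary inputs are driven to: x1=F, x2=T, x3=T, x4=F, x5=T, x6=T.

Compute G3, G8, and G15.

G3 = F, G8 = F, G15 = T

G1 = x6 AND x2 = T AND T = T
G2 = x3 OR G1 = T OR T = T
G3 = G2 NOR x4 = T NOR F = F
G4 = G3 OR G1 OR x6 = F OR T OR T = T
G6 = x6 OR G3 OR x5 = T OR F OR T = T
G7 = G6 AND x3 = T AND T = T
G8 = x1 AND x3 = F AND T = F
G12 = G7 OR G4 = T OR T = T
G15 = G8 XOR G12 = F XOR T = T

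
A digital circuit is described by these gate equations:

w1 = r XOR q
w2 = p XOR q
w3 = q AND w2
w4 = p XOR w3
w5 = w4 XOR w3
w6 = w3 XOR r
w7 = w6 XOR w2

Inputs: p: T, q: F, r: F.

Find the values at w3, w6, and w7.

w2 = p XOR q = T XOR F = T
w3 = q AND w2 = F AND T = F
w6 = w3 XOR r = F XOR F = F
w7 = w6 XOR w2 = F XOR T = T

w3 = F; w6 = F; w7 = T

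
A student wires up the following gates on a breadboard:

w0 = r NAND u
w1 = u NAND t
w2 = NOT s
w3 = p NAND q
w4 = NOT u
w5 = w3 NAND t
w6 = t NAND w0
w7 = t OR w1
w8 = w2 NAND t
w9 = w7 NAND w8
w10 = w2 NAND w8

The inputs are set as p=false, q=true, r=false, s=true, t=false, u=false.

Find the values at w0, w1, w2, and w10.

w0 = r NAND u = false NAND false = true
w1 = u NAND t = false NAND false = true
w2 = NOT s = NOT true = false
w8 = w2 NAND t = false NAND false = true
w10 = w2 NAND w8 = false NAND true = true

w0 = true; w1 = true; w2 = false; w10 = true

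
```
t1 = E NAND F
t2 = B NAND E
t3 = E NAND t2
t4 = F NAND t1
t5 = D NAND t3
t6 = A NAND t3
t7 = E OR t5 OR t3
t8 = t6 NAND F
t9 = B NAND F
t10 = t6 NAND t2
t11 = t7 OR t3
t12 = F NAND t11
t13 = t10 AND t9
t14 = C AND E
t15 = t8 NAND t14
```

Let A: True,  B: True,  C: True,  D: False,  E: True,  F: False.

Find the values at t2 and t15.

t2 = False  t15 = False

t2 = B NAND E = True NAND True = False
t3 = E NAND t2 = True NAND False = True
t6 = A NAND t3 = True NAND True = False
t8 = t6 NAND F = False NAND False = True
t14 = C AND E = True AND True = True
t15 = t8 NAND t14 = True NAND True = False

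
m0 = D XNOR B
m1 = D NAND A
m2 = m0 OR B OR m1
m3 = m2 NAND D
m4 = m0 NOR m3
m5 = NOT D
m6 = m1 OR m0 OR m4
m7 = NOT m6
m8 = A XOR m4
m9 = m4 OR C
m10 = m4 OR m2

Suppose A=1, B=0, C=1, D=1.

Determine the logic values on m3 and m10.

m0 = D XNOR B = 1 XNOR 0 = 0
m1 = D NAND A = 1 NAND 1 = 0
m2 = m0 OR B OR m1 = 0 OR 0 OR 0 = 0
m3 = m2 NAND D = 0 NAND 1 = 1
m4 = m0 NOR m3 = 0 NOR 1 = 0
m10 = m4 OR m2 = 0 OR 0 = 0

m3 = 1; m10 = 0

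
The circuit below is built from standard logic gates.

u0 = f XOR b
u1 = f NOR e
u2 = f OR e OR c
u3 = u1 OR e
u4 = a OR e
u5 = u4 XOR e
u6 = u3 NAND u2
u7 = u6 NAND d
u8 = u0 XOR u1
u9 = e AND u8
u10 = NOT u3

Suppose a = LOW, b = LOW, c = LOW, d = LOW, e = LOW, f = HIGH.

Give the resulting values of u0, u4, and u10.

u0 = HIGH; u4 = LOW; u10 = HIGH

u0 = f XOR b = HIGH XOR LOW = HIGH
u1 = f NOR e = HIGH NOR LOW = LOW
u3 = u1 OR e = LOW OR LOW = LOW
u4 = a OR e = LOW OR LOW = LOW
u10 = NOT u3 = NOT LOW = HIGH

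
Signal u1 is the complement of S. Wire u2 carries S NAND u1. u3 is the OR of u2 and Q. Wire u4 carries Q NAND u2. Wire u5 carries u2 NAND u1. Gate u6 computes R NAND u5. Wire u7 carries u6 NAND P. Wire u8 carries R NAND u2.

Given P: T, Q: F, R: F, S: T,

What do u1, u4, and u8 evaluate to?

u1 = F, u4 = T, u8 = T

u1 = NOT S = NOT T = F
u2 = S NAND u1 = T NAND F = T
u4 = Q NAND u2 = F NAND T = T
u8 = R NAND u2 = F NAND T = T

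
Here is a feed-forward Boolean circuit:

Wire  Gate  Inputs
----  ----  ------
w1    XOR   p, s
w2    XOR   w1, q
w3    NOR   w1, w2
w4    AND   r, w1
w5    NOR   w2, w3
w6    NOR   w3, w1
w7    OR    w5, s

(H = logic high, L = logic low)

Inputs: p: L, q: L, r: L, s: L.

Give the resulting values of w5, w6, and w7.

w5 = L, w6 = L, w7 = L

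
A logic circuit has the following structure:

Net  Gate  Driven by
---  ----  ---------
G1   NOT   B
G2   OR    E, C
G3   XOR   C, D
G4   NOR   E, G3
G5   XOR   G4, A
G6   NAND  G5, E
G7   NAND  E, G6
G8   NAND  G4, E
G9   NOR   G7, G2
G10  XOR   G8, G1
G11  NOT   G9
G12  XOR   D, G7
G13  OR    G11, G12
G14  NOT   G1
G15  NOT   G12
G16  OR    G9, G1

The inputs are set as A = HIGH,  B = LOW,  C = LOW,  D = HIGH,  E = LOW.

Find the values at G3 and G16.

G3 = HIGH, G16 = HIGH

G1 = NOT B = NOT LOW = HIGH
G2 = E OR C = LOW OR LOW = LOW
G3 = C XOR D = LOW XOR HIGH = HIGH
G4 = E NOR G3 = LOW NOR HIGH = LOW
G5 = G4 XOR A = LOW XOR HIGH = HIGH
G6 = G5 NAND E = HIGH NAND LOW = HIGH
G7 = E NAND G6 = LOW NAND HIGH = HIGH
G9 = G7 NOR G2 = HIGH NOR LOW = LOW
G16 = G9 OR G1 = LOW OR HIGH = HIGH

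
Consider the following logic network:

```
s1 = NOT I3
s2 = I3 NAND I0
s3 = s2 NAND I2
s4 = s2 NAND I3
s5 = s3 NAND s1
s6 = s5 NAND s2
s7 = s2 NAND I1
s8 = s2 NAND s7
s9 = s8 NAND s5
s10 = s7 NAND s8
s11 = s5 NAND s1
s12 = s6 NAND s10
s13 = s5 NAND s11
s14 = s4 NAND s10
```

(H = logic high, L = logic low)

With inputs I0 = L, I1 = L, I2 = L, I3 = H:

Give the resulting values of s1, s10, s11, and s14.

s1 = L  s10 = H  s11 = H  s14 = H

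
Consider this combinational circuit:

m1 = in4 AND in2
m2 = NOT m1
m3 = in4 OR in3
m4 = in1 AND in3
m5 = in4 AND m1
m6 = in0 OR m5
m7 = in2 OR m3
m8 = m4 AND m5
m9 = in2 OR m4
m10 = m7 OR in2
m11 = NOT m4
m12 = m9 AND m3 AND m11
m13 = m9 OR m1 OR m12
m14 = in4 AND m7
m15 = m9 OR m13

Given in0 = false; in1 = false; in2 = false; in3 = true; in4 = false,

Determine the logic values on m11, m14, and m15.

m11 = true; m14 = false; m15 = false

m1 = in4 AND in2 = false AND false = false
m3 = in4 OR in3 = false OR true = true
m4 = in1 AND in3 = false AND true = false
m7 = in2 OR m3 = false OR true = true
m9 = in2 OR m4 = false OR false = false
m11 = NOT m4 = NOT false = true
m12 = m9 AND m3 AND m11 = false AND true AND true = false
m13 = m9 OR m1 OR m12 = false OR false OR false = false
m14 = in4 AND m7 = false AND true = false
m15 = m9 OR m13 = false OR false = false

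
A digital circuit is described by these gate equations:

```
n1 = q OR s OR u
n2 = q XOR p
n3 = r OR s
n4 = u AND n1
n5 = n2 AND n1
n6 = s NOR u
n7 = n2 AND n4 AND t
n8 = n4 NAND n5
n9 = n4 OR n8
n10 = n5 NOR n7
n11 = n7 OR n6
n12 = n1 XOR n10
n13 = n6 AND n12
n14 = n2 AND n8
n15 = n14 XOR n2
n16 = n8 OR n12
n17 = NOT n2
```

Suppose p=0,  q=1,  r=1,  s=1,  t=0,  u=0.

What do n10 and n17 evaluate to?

n10 = 0  n17 = 0

n1 = q OR s OR u = 1 OR 1 OR 0 = 1
n2 = q XOR p = 1 XOR 0 = 1
n4 = u AND n1 = 0 AND 1 = 0
n5 = n2 AND n1 = 1 AND 1 = 1
n7 = n2 AND n4 AND t = 1 AND 0 AND 0 = 0
n10 = n5 NOR n7 = 1 NOR 0 = 0
n17 = NOT n2 = NOT 1 = 0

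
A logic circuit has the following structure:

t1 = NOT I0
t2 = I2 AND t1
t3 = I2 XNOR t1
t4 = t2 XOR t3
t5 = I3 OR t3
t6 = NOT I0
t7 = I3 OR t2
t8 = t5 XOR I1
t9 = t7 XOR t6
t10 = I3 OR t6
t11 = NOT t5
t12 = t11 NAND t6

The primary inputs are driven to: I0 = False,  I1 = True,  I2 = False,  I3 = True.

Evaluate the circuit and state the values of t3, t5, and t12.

t3 = False, t5 = True, t12 = True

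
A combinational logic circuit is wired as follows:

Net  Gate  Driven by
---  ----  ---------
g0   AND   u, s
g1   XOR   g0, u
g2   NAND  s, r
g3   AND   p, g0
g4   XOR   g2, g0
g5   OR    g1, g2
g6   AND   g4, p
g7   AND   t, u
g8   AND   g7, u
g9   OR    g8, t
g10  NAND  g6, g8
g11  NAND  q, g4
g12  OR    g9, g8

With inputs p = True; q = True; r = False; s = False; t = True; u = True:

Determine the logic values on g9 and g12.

g9 = True, g12 = True

g7 = t AND u = True AND True = True
g8 = g7 AND u = True AND True = True
g9 = g8 OR t = True OR True = True
g12 = g9 OR g8 = True OR True = True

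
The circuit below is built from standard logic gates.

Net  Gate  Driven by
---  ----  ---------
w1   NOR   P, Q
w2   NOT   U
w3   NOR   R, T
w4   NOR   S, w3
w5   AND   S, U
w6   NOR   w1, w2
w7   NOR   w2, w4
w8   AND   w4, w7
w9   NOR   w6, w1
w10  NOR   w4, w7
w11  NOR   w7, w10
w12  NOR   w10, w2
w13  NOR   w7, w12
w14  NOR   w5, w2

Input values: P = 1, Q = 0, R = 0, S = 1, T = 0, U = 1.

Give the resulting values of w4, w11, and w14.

w2 = NOT U = NOT 1 = 0
w3 = R NOR T = 0 NOR 0 = 1
w4 = S NOR w3 = 1 NOR 1 = 0
w5 = S AND U = 1 AND 1 = 1
w7 = w2 NOR w4 = 0 NOR 0 = 1
w10 = w4 NOR w7 = 0 NOR 1 = 0
w11 = w7 NOR w10 = 1 NOR 0 = 0
w14 = w5 NOR w2 = 1 NOR 0 = 0

w4 = 0, w11 = 0, w14 = 0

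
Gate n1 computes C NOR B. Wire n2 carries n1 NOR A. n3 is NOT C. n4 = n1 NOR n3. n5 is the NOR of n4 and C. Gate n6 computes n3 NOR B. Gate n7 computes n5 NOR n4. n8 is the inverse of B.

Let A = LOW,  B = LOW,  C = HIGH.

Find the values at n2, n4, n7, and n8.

n2 = HIGH; n4 = HIGH; n7 = LOW; n8 = HIGH

n1 = C NOR B = HIGH NOR LOW = LOW
n2 = n1 NOR A = LOW NOR LOW = HIGH
n3 = NOT C = NOT HIGH = LOW
n4 = n1 NOR n3 = LOW NOR LOW = HIGH
n5 = n4 NOR C = HIGH NOR HIGH = LOW
n7 = n5 NOR n4 = LOW NOR HIGH = LOW
n8 = NOT B = NOT LOW = HIGH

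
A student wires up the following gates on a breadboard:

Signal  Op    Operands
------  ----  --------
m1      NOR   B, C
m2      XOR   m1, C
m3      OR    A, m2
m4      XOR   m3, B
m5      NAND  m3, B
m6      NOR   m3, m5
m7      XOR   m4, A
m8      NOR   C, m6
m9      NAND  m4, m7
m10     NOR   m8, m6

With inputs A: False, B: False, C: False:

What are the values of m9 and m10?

m9 = False  m10 = False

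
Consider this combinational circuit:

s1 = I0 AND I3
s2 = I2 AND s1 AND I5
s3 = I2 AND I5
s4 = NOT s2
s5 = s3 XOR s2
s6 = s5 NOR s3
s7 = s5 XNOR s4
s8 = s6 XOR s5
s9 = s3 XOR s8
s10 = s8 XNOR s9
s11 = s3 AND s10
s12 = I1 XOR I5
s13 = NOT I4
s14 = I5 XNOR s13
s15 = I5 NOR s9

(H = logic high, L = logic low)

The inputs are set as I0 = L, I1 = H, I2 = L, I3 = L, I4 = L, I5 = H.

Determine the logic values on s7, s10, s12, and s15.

s1 = I0 AND I3 = L AND L = L
s2 = I2 AND s1 AND I5 = L AND L AND H = L
s3 = I2 AND I5 = L AND H = L
s4 = NOT s2 = NOT L = H
s5 = s3 XOR s2 = L XOR L = L
s6 = s5 NOR s3 = L NOR L = H
s7 = s5 XNOR s4 = L XNOR H = L
s8 = s6 XOR s5 = H XOR L = H
s9 = s3 XOR s8 = L XOR H = H
s10 = s8 XNOR s9 = H XNOR H = H
s12 = I1 XOR I5 = H XOR H = L
s15 = I5 NOR s9 = H NOR H = L

s7 = L, s10 = H, s12 = L, s15 = L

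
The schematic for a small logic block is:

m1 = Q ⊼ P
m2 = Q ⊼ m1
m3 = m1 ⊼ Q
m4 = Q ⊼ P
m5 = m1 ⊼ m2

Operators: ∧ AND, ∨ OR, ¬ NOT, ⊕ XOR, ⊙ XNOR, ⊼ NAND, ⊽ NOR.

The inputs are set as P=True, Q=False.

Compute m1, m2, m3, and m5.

m1 = Q NAND P = False NAND True = True
m2 = Q NAND m1 = False NAND True = True
m3 = m1 NAND Q = True NAND False = True
m5 = m1 NAND m2 = True NAND True = False

m1 = True; m2 = True; m3 = True; m5 = False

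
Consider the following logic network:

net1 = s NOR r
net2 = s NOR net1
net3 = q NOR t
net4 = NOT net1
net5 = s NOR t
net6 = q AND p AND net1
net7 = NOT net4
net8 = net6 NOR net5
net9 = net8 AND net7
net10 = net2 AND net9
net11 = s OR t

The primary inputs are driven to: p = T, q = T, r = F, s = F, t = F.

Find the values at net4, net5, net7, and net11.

net4 = F, net5 = T, net7 = T, net11 = F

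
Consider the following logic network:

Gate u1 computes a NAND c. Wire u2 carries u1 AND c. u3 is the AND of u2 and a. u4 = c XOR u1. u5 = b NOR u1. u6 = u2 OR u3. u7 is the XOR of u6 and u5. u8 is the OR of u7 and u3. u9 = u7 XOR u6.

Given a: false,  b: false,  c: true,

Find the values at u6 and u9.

u1 = a NAND c = false NAND true = true
u2 = u1 AND c = true AND true = true
u3 = u2 AND a = true AND false = false
u5 = b NOR u1 = false NOR true = false
u6 = u2 OR u3 = true OR false = true
u7 = u6 XOR u5 = true XOR false = true
u9 = u7 XOR u6 = true XOR true = false

u6 = true  u9 = false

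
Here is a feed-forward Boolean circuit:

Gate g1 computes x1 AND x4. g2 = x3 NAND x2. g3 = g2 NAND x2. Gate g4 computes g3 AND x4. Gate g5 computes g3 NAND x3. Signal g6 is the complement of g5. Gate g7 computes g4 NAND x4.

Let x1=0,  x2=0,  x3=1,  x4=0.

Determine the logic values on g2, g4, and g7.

g2 = 1  g4 = 0  g7 = 1

g2 = x3 NAND x2 = 1 NAND 0 = 1
g3 = g2 NAND x2 = 1 NAND 0 = 1
g4 = g3 AND x4 = 1 AND 0 = 0
g7 = g4 NAND x4 = 0 NAND 0 = 1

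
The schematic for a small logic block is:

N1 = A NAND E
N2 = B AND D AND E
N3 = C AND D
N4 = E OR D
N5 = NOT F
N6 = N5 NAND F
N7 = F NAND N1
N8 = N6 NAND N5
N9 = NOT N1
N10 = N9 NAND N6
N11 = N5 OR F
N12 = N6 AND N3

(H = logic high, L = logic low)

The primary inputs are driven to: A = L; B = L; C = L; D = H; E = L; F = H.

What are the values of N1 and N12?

N1 = A NAND E = L NAND L = H
N3 = C AND D = L AND H = L
N5 = NOT F = NOT H = L
N6 = N5 NAND F = L NAND H = H
N12 = N6 AND N3 = H AND L = L

N1 = H, N12 = L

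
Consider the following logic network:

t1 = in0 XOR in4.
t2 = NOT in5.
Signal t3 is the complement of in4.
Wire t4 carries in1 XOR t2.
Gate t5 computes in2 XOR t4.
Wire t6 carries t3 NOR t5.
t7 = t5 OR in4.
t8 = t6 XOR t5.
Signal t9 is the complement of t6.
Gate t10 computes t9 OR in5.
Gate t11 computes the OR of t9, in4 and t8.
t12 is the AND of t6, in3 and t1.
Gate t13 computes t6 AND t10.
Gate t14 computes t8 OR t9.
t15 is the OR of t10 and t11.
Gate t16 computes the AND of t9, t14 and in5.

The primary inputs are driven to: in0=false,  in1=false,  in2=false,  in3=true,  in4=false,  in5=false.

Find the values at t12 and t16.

t12 = false  t16 = false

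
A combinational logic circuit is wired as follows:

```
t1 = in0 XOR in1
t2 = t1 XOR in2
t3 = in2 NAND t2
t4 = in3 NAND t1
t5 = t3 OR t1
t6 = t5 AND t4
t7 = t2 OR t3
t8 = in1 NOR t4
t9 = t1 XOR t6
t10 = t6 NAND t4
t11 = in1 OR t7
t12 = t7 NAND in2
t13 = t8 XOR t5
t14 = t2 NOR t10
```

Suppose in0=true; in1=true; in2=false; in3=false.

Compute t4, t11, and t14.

t1 = in0 XOR in1 = true XOR true = false
t2 = t1 XOR in2 = false XOR false = false
t3 = in2 NAND t2 = false NAND false = true
t4 = in3 NAND t1 = false NAND false = true
t5 = t3 OR t1 = true OR false = true
t6 = t5 AND t4 = true AND true = true
t7 = t2 OR t3 = false OR true = true
t10 = t6 NAND t4 = true NAND true = false
t11 = in1 OR t7 = true OR true = true
t14 = t2 NOR t10 = false NOR false = true

t4 = true  t11 = true  t14 = true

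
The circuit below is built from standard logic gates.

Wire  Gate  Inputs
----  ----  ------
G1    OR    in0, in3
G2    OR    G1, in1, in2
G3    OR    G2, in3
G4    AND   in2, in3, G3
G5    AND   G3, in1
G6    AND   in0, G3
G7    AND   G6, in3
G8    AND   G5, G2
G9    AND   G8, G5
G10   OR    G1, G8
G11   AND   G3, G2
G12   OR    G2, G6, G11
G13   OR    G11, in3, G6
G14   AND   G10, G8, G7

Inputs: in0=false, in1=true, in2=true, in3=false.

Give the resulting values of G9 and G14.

G1 = in0 OR in3 = false OR false = false
G2 = G1 OR in1 OR in2 = false OR true OR true = true
G3 = G2 OR in3 = true OR false = true
G5 = G3 AND in1 = true AND true = true
G6 = in0 AND G3 = false AND true = false
G7 = G6 AND in3 = false AND false = false
G8 = G5 AND G2 = true AND true = true
G9 = G8 AND G5 = true AND true = true
G10 = G1 OR G8 = false OR true = true
G14 = G10 AND G8 AND G7 = true AND true AND false = false

G9 = true  G14 = false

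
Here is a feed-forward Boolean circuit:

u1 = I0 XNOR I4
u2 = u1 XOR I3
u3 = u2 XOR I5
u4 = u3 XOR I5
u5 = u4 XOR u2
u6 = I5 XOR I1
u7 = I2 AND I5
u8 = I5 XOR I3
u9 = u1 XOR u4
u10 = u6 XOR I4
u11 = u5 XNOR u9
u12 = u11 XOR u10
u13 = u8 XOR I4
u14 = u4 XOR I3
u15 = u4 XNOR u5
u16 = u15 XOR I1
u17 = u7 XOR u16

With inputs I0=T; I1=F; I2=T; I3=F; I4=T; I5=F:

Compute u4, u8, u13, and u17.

u4 = T, u8 = F, u13 = T, u17 = F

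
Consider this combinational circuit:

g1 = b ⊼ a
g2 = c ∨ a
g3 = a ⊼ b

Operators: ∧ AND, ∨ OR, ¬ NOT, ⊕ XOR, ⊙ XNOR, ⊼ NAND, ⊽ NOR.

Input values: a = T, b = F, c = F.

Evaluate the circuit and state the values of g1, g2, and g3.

g1 = b NAND a = F NAND T = T
g2 = c OR a = F OR T = T
g3 = a NAND b = T NAND F = T

g1 = T, g2 = T, g3 = T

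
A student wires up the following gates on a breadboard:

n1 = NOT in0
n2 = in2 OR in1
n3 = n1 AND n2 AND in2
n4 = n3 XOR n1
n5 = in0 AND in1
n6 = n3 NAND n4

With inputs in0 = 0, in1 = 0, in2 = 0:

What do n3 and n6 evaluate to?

n1 = NOT in0 = NOT 0 = 1
n2 = in2 OR in1 = 0 OR 0 = 0
n3 = n1 AND n2 AND in2 = 1 AND 0 AND 0 = 0
n4 = n3 XOR n1 = 0 XOR 1 = 1
n6 = n3 NAND n4 = 0 NAND 1 = 1

n3 = 0, n6 = 1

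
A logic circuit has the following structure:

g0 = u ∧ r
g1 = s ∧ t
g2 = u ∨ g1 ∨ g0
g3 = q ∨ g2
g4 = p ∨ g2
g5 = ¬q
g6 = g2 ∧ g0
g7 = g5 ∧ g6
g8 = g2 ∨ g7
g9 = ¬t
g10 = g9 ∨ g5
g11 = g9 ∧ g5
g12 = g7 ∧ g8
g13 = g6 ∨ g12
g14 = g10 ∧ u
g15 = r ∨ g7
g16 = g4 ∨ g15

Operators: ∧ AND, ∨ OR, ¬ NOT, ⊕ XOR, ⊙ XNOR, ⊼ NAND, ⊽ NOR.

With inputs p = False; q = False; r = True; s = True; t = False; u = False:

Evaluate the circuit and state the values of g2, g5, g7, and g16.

g2 = False, g5 = True, g7 = False, g16 = True

g0 = u AND r = False AND True = False
g1 = s AND t = True AND False = False
g2 = u OR g1 OR g0 = False OR False OR False = False
g4 = p OR g2 = False OR False = False
g5 = NOT q = NOT False = True
g6 = g2 AND g0 = False AND False = False
g7 = g5 AND g6 = True AND False = False
g15 = r OR g7 = True OR False = True
g16 = g4 OR g15 = False OR True = True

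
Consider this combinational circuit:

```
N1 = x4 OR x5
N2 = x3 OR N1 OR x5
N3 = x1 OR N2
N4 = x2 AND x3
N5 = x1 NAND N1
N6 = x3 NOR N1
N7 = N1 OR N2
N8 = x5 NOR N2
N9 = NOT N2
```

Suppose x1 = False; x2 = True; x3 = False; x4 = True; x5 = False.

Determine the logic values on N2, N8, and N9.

N2 = True; N8 = False; N9 = False

N1 = x4 OR x5 = True OR False = True
N2 = x3 OR N1 OR x5 = False OR True OR False = True
N8 = x5 NOR N2 = False NOR True = False
N9 = NOT N2 = NOT True = False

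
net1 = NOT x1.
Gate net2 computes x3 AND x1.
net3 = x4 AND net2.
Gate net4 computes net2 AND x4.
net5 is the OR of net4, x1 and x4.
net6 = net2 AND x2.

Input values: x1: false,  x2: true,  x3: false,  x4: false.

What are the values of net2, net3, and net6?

net2 = x3 AND x1 = false AND false = false
net3 = x4 AND net2 = false AND false = false
net6 = net2 AND x2 = false AND true = false

net2 = false, net3 = false, net6 = false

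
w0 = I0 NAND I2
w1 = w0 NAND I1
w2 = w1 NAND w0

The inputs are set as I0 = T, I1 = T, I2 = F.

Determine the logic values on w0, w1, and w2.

w0 = T, w1 = F, w2 = T

w0 = I0 NAND I2 = T NAND F = T
w1 = w0 NAND I1 = T NAND T = F
w2 = w1 NAND w0 = F NAND T = T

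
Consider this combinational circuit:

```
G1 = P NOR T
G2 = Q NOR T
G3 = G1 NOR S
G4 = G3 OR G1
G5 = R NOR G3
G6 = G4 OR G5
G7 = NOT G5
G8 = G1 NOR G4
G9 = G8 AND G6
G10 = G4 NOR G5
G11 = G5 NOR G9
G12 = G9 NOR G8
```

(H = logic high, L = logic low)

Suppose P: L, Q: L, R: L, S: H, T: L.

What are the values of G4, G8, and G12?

G4 = H, G8 = L, G12 = H

G1 = P NOR T = L NOR L = H
G3 = G1 NOR S = H NOR H = L
G4 = G3 OR G1 = L OR H = H
G5 = R NOR G3 = L NOR L = H
G6 = G4 OR G5 = H OR H = H
G8 = G1 NOR G4 = H NOR H = L
G9 = G8 AND G6 = L AND H = L
G12 = G9 NOR G8 = L NOR L = H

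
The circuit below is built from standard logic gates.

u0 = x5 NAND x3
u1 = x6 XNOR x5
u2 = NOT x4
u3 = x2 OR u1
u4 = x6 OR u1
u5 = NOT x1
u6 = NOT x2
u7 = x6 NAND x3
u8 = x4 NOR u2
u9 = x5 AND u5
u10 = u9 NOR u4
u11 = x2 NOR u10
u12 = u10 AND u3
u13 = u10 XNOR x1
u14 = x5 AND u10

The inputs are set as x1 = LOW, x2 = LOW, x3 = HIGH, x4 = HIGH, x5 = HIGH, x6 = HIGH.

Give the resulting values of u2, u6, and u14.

u1 = x6 XNOR x5 = HIGH XNOR HIGH = HIGH
u2 = NOT x4 = NOT HIGH = LOW
u4 = x6 OR u1 = HIGH OR HIGH = HIGH
u5 = NOT x1 = NOT LOW = HIGH
u6 = NOT x2 = NOT LOW = HIGH
u9 = x5 AND u5 = HIGH AND HIGH = HIGH
u10 = u9 NOR u4 = HIGH NOR HIGH = LOW
u14 = x5 AND u10 = HIGH AND LOW = LOW

u2 = LOW, u6 = HIGH, u14 = LOW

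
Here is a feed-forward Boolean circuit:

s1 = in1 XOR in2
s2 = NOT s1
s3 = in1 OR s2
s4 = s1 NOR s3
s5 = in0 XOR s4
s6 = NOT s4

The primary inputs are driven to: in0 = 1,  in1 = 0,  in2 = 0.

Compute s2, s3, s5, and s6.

s2 = 1; s3 = 1; s5 = 1; s6 = 1

s1 = in1 XOR in2 = 0 XOR 0 = 0
s2 = NOT s1 = NOT 0 = 1
s3 = in1 OR s2 = 0 OR 1 = 1
s4 = s1 NOR s3 = 0 NOR 1 = 0
s5 = in0 XOR s4 = 1 XOR 0 = 1
s6 = NOT s4 = NOT 0 = 1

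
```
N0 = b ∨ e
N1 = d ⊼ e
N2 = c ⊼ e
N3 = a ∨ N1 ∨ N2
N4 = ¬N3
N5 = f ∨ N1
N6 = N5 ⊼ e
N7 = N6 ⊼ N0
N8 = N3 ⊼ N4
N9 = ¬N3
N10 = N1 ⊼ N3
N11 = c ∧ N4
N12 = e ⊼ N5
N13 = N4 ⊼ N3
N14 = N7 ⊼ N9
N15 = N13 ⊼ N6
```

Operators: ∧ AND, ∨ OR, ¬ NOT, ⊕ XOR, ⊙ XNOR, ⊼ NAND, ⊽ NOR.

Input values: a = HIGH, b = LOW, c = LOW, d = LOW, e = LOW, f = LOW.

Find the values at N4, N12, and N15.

N4 = LOW, N12 = HIGH, N15 = LOW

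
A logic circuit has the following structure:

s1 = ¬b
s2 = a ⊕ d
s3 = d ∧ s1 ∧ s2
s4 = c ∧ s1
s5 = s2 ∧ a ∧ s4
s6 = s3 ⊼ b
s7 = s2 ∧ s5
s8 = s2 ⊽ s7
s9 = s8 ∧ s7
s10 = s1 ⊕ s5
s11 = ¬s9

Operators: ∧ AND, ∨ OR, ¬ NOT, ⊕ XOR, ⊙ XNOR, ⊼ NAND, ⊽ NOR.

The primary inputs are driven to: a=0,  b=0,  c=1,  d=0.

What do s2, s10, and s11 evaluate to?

s2 = 0, s10 = 1, s11 = 1

s1 = NOT b = NOT 0 = 1
s2 = a XOR d = 0 XOR 0 = 0
s4 = c AND s1 = 1 AND 1 = 1
s5 = s2 AND a AND s4 = 0 AND 0 AND 1 = 0
s7 = s2 AND s5 = 0 AND 0 = 0
s8 = s2 NOR s7 = 0 NOR 0 = 1
s9 = s8 AND s7 = 1 AND 0 = 0
s10 = s1 XOR s5 = 1 XOR 0 = 1
s11 = NOT s9 = NOT 0 = 1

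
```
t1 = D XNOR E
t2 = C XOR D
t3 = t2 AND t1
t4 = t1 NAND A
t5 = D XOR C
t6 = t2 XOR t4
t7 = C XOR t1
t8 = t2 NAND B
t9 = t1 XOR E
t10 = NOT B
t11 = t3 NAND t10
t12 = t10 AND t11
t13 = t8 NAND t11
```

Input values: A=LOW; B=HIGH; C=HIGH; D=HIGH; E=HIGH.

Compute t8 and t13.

t1 = D XNOR E = HIGH XNOR HIGH = HIGH
t2 = C XOR D = HIGH XOR HIGH = LOW
t3 = t2 AND t1 = LOW AND HIGH = LOW
t8 = t2 NAND B = LOW NAND HIGH = HIGH
t10 = NOT B = NOT HIGH = LOW
t11 = t3 NAND t10 = LOW NAND LOW = HIGH
t13 = t8 NAND t11 = HIGH NAND HIGH = LOW

t8 = HIGH, t13 = LOW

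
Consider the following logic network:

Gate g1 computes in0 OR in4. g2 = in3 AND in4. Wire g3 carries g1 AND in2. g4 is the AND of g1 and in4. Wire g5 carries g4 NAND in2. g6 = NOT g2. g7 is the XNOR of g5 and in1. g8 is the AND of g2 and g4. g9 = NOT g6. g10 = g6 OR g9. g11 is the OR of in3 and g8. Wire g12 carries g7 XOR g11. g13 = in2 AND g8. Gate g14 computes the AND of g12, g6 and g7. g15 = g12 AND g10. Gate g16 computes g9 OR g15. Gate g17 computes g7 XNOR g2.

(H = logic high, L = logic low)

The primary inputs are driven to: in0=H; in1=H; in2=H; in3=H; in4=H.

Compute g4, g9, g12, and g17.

g1 = in0 OR in4 = H OR H = H
g2 = in3 AND in4 = H AND H = H
g4 = g1 AND in4 = H AND H = H
g5 = g4 NAND in2 = H NAND H = L
g6 = NOT g2 = NOT H = L
g7 = g5 XNOR in1 = L XNOR H = L
g8 = g2 AND g4 = H AND H = H
g9 = NOT g6 = NOT L = H
g11 = in3 OR g8 = H OR H = H
g12 = g7 XOR g11 = L XOR H = H
g17 = g7 XNOR g2 = L XNOR H = L

g4 = H, g9 = H, g12 = H, g17 = L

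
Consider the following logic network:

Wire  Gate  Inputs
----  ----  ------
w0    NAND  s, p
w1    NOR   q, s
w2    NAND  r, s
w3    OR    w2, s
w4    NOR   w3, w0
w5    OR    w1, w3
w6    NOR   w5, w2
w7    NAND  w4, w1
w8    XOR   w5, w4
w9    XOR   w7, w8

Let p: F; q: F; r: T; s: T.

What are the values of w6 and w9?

w6 = F; w9 = F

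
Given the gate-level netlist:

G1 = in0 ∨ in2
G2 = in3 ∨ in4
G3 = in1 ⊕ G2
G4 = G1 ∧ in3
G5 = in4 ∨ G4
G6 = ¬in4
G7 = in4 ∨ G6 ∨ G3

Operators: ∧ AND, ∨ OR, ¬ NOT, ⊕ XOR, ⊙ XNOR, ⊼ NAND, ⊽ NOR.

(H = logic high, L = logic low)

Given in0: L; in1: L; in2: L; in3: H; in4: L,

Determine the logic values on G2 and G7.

G2 = in3 OR in4 = H OR L = H
G3 = in1 XOR G2 = L XOR H = H
G6 = NOT in4 = NOT L = H
G7 = in4 OR G6 OR G3 = L OR H OR H = H

G2 = H  G7 = H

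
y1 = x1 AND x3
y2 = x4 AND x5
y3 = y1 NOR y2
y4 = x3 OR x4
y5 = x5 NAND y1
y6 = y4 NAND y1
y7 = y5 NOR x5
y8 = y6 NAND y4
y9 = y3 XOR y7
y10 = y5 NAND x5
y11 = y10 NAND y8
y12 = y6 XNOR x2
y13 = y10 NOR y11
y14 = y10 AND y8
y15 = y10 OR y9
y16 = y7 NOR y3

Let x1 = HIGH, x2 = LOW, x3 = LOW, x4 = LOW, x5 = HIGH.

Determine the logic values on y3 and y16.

y1 = x1 AND x3 = HIGH AND LOW = LOW
y2 = x4 AND x5 = LOW AND HIGH = LOW
y3 = y1 NOR y2 = LOW NOR LOW = HIGH
y5 = x5 NAND y1 = HIGH NAND LOW = HIGH
y7 = y5 NOR x5 = HIGH NOR HIGH = LOW
y16 = y7 NOR y3 = LOW NOR HIGH = LOW

y3 = HIGH; y16 = LOW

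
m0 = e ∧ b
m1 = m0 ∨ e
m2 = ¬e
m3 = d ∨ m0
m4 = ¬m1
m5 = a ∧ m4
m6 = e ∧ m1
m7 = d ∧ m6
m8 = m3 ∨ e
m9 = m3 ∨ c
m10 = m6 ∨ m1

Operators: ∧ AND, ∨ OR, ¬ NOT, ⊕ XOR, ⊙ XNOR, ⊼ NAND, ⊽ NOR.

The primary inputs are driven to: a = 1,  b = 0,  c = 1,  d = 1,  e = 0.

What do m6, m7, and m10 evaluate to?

m0 = e AND b = 0 AND 0 = 0
m1 = m0 OR e = 0 OR 0 = 0
m6 = e AND m1 = 0 AND 0 = 0
m7 = d AND m6 = 1 AND 0 = 0
m10 = m6 OR m1 = 0 OR 0 = 0

m6 = 0  m7 = 0  m10 = 0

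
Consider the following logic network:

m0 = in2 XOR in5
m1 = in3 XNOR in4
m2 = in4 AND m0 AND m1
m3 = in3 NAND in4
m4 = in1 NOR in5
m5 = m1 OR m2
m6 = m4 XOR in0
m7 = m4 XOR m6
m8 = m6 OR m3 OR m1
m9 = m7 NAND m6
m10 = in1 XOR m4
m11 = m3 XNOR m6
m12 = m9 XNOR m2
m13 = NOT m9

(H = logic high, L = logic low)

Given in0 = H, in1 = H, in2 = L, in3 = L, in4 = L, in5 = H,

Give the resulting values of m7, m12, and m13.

m0 = in2 XOR in5 = L XOR H = H
m1 = in3 XNOR in4 = L XNOR L = H
m2 = in4 AND m0 AND m1 = L AND H AND H = L
m4 = in1 NOR in5 = H NOR H = L
m6 = m4 XOR in0 = L XOR H = H
m7 = m4 XOR m6 = L XOR H = H
m9 = m7 NAND m6 = H NAND H = L
m12 = m9 XNOR m2 = L XNOR L = H
m13 = NOT m9 = NOT L = H

m7 = H, m12 = H, m13 = H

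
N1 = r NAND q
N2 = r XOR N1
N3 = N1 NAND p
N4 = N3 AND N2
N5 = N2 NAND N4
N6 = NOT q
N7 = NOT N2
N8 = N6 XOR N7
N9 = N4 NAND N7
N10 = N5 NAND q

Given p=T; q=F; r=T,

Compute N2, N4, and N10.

N2 = F; N4 = F; N10 = T

N1 = r NAND q = T NAND F = T
N2 = r XOR N1 = T XOR T = F
N3 = N1 NAND p = T NAND T = F
N4 = N3 AND N2 = F AND F = F
N5 = N2 NAND N4 = F NAND F = T
N10 = N5 NAND q = T NAND F = T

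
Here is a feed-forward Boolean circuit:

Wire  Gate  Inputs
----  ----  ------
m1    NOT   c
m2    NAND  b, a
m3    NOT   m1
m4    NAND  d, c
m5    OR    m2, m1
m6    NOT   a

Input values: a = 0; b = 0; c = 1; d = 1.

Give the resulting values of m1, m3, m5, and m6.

m1 = 0; m3 = 1; m5 = 1; m6 = 1

m1 = NOT c = NOT 1 = 0
m2 = b NAND a = 0 NAND 0 = 1
m3 = NOT m1 = NOT 0 = 1
m5 = m2 OR m1 = 1 OR 0 = 1
m6 = NOT a = NOT 0 = 1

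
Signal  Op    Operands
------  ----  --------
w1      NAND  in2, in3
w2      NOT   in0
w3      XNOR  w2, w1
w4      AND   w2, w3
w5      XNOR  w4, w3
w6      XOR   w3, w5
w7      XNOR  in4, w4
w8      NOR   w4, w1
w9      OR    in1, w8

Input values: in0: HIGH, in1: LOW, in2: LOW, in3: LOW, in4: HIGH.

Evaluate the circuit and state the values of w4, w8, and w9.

w1 = in2 NAND in3 = LOW NAND LOW = HIGH
w2 = NOT in0 = NOT HIGH = LOW
w3 = w2 XNOR w1 = LOW XNOR HIGH = LOW
w4 = w2 AND w3 = LOW AND LOW = LOW
w8 = w4 NOR w1 = LOW NOR HIGH = LOW
w9 = in1 OR w8 = LOW OR LOW = LOW

w4 = LOW, w8 = LOW, w9 = LOW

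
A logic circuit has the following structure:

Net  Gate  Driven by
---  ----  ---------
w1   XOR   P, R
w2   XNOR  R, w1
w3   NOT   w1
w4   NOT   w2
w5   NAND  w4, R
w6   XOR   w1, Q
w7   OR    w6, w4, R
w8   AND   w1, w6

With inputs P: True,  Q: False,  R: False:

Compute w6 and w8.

w6 = True  w8 = True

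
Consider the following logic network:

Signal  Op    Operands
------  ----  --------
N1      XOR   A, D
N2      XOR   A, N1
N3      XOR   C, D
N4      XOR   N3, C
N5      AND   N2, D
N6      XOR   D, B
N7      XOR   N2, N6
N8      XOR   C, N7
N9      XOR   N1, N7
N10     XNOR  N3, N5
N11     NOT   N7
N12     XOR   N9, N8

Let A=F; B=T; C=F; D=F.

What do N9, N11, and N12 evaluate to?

N9 = T, N11 = F, N12 = F

N1 = A XOR D = F XOR F = F
N2 = A XOR N1 = F XOR F = F
N6 = D XOR B = F XOR T = T
N7 = N2 XOR N6 = F XOR T = T
N8 = C XOR N7 = F XOR T = T
N9 = N1 XOR N7 = F XOR T = T
N11 = NOT N7 = NOT T = F
N12 = N9 XOR N8 = T XOR T = F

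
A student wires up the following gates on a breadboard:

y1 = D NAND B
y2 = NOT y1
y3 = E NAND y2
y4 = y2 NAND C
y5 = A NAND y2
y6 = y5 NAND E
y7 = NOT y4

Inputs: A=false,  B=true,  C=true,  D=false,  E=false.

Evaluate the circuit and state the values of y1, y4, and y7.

y1 = D NAND B = false NAND true = true
y2 = NOT y1 = NOT true = false
y4 = y2 NAND C = false NAND true = true
y7 = NOT y4 = NOT true = false

y1 = true  y4 = true  y7 = false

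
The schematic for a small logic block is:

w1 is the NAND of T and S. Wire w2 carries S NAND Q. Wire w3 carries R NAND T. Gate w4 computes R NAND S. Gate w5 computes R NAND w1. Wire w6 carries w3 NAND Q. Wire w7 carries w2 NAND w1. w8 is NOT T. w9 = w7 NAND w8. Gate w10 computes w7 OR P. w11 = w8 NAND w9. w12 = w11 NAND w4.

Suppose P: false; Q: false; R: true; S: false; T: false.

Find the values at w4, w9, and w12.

w4 = true; w9 = true; w12 = true

w1 = T NAND S = false NAND false = true
w2 = S NAND Q = false NAND false = true
w4 = R NAND S = true NAND false = true
w7 = w2 NAND w1 = true NAND true = false
w8 = NOT T = NOT false = true
w9 = w7 NAND w8 = false NAND true = true
w11 = w8 NAND w9 = true NAND true = false
w12 = w11 NAND w4 = false NAND true = true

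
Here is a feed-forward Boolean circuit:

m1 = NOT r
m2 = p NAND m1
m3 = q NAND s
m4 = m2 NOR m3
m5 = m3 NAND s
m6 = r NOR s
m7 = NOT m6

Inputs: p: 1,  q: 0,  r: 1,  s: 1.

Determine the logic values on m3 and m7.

m3 = 1  m7 = 1

m3 = q NAND s = 0 NAND 1 = 1
m6 = r NOR s = 1 NOR 1 = 0
m7 = NOT m6 = NOT 0 = 1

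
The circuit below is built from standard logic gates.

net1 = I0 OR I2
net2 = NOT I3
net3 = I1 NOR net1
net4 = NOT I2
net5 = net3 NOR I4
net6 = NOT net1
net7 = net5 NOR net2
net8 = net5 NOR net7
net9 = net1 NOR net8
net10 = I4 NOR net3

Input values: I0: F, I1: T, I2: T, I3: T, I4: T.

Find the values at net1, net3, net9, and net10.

net1 = T; net3 = F; net9 = F; net10 = F

net1 = I0 OR I2 = F OR T = T
net2 = NOT I3 = NOT T = F
net3 = I1 NOR net1 = T NOR T = F
net5 = net3 NOR I4 = F NOR T = F
net7 = net5 NOR net2 = F NOR F = T
net8 = net5 NOR net7 = F NOR T = F
net9 = net1 NOR net8 = T NOR F = F
net10 = I4 NOR net3 = T NOR F = F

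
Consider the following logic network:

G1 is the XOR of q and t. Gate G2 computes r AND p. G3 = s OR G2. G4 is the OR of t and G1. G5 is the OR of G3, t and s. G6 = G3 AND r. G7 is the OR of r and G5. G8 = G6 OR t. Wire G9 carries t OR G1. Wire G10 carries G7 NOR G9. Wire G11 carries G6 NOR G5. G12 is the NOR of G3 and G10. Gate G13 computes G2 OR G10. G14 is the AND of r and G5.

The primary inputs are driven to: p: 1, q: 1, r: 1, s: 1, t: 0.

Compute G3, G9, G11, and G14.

G3 = 1  G9 = 1  G11 = 0  G14 = 1

G1 = q XOR t = 1 XOR 0 = 1
G2 = r AND p = 1 AND 1 = 1
G3 = s OR G2 = 1 OR 1 = 1
G5 = G3 OR t OR s = 1 OR 0 OR 1 = 1
G6 = G3 AND r = 1 AND 1 = 1
G9 = t OR G1 = 0 OR 1 = 1
G11 = G6 NOR G5 = 1 NOR 1 = 0
G14 = r AND G5 = 1 AND 1 = 1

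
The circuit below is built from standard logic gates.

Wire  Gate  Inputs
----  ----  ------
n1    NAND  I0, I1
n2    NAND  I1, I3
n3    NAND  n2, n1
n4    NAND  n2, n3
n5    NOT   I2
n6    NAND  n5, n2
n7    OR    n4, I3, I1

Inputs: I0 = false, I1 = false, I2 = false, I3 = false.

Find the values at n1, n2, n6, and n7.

n1 = I0 NAND I1 = false NAND false = true
n2 = I1 NAND I3 = false NAND false = true
n3 = n2 NAND n1 = true NAND true = false
n4 = n2 NAND n3 = true NAND false = true
n5 = NOT I2 = NOT false = true
n6 = n5 NAND n2 = true NAND true = false
n7 = n4 OR I3 OR I1 = true OR false OR false = true

n1 = true, n2 = true, n6 = false, n7 = true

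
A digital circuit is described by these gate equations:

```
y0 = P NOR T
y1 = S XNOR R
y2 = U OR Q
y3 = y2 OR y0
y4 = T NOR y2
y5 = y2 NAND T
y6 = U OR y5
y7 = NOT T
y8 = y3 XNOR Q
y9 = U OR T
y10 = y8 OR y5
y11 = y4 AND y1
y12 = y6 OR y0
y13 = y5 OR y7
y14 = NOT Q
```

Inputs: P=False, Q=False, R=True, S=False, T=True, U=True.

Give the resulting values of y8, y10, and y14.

y8 = False  y10 = False  y14 = True

y0 = P NOR T = False NOR True = False
y2 = U OR Q = True OR False = True
y3 = y2 OR y0 = True OR False = True
y5 = y2 NAND T = True NAND True = False
y8 = y3 XNOR Q = True XNOR False = False
y10 = y8 OR y5 = False OR False = False
y14 = NOT Q = NOT False = True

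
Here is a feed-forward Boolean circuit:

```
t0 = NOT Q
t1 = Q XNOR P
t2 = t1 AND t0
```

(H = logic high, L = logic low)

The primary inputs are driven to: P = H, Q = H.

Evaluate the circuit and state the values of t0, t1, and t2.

t0 = L, t1 = H, t2 = L

t0 = NOT Q = NOT H = L
t1 = Q XNOR P = H XNOR H = H
t2 = t1 AND t0 = H AND L = L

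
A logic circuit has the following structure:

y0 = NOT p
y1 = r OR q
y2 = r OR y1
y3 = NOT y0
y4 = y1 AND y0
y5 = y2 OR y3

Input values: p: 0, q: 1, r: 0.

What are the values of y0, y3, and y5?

y0 = 1; y3 = 0; y5 = 1

y0 = NOT p = NOT 0 = 1
y1 = r OR q = 0 OR 1 = 1
y2 = r OR y1 = 0 OR 1 = 1
y3 = NOT y0 = NOT 1 = 0
y5 = y2 OR y3 = 1 OR 0 = 1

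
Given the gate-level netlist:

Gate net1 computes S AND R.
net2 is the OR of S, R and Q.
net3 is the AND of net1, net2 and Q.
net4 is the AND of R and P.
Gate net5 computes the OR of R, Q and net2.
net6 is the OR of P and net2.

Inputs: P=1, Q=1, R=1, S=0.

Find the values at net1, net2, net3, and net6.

net1 = S AND R = 0 AND 1 = 0
net2 = S OR R OR Q = 0 OR 1 OR 1 = 1
net3 = net1 AND net2 AND Q = 0 AND 1 AND 1 = 0
net6 = P OR net2 = 1 OR 1 = 1

net1 = 0, net2 = 1, net3 = 0, net6 = 1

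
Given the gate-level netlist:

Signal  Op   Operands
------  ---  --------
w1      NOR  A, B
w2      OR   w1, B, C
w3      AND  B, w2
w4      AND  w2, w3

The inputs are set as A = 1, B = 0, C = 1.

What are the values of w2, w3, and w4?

w2 = 1  w3 = 0  w4 = 0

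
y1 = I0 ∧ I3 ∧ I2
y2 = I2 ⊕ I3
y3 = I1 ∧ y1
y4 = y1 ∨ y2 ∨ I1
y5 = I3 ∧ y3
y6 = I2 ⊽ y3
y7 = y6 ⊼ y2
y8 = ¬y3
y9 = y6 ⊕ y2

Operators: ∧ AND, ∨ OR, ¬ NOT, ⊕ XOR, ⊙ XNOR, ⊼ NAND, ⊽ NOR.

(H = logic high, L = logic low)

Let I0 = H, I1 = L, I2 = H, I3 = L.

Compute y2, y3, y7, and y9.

y2 = H, y3 = L, y7 = H, y9 = H

y1 = I0 AND I3 AND I2 = H AND L AND H = L
y2 = I2 XOR I3 = H XOR L = H
y3 = I1 AND y1 = L AND L = L
y6 = I2 NOR y3 = H NOR L = L
y7 = y6 NAND y2 = L NAND H = H
y9 = y6 XOR y2 = L XOR H = H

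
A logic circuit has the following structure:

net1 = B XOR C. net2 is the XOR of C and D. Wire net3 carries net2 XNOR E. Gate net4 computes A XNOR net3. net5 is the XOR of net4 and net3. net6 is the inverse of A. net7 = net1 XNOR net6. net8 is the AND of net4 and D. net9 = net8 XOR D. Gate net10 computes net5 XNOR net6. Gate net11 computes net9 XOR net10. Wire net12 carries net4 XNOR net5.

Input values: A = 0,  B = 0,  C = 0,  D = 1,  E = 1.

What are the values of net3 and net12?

net3 = 1  net12 = 0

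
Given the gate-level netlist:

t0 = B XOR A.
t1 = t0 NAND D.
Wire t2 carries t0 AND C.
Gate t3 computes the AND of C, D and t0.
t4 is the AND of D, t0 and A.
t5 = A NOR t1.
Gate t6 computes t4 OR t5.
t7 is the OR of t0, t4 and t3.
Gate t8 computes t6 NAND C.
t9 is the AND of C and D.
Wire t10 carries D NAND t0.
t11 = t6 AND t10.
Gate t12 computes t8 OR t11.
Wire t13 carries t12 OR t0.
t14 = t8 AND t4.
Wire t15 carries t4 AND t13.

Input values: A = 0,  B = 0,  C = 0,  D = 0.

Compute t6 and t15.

t0 = B XOR A = 0 XOR 0 = 0
t1 = t0 NAND D = 0 NAND 0 = 1
t4 = D AND t0 AND A = 0 AND 0 AND 0 = 0
t5 = A NOR t1 = 0 NOR 1 = 0
t6 = t4 OR t5 = 0 OR 0 = 0
t8 = t6 NAND C = 0 NAND 0 = 1
t10 = D NAND t0 = 0 NAND 0 = 1
t11 = t6 AND t10 = 0 AND 1 = 0
t12 = t8 OR t11 = 1 OR 0 = 1
t13 = t12 OR t0 = 1 OR 0 = 1
t15 = t4 AND t13 = 0 AND 1 = 0

t6 = 0; t15 = 0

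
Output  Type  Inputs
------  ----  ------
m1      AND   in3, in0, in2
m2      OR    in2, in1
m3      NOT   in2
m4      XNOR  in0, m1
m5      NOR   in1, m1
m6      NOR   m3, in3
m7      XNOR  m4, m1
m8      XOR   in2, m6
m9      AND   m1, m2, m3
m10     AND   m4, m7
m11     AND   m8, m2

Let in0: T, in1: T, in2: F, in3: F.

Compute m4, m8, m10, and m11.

m1 = in3 AND in0 AND in2 = F AND T AND F = F
m2 = in2 OR in1 = F OR T = T
m3 = NOT in2 = NOT F = T
m4 = in0 XNOR m1 = T XNOR F = F
m6 = m3 NOR in3 = T NOR F = F
m7 = m4 XNOR m1 = F XNOR F = T
m8 = in2 XOR m6 = F XOR F = F
m10 = m4 AND m7 = F AND T = F
m11 = m8 AND m2 = F AND T = F

m4 = F, m8 = F, m10 = F, m11 = F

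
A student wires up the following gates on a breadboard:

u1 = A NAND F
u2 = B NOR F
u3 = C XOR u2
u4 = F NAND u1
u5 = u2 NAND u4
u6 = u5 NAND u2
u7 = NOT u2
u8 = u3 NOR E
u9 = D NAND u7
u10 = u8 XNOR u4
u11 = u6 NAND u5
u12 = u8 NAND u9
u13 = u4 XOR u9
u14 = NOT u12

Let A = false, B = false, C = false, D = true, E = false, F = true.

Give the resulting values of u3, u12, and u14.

u2 = B NOR F = false NOR true = false
u3 = C XOR u2 = false XOR false = false
u7 = NOT u2 = NOT false = true
u8 = u3 NOR E = false NOR false = true
u9 = D NAND u7 = true NAND true = false
u12 = u8 NAND u9 = true NAND false = true
u14 = NOT u12 = NOT true = false

u3 = false; u12 = true; u14 = false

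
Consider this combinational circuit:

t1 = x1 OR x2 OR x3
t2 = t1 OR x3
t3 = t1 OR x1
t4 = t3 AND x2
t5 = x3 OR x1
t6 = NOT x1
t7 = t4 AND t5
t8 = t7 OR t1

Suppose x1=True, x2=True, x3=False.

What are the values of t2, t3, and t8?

t2 = True, t3 = True, t8 = True

t1 = x1 OR x2 OR x3 = True OR True OR False = True
t2 = t1 OR x3 = True OR False = True
t3 = t1 OR x1 = True OR True = True
t4 = t3 AND x2 = True AND True = True
t5 = x3 OR x1 = False OR True = True
t7 = t4 AND t5 = True AND True = True
t8 = t7 OR t1 = True OR True = True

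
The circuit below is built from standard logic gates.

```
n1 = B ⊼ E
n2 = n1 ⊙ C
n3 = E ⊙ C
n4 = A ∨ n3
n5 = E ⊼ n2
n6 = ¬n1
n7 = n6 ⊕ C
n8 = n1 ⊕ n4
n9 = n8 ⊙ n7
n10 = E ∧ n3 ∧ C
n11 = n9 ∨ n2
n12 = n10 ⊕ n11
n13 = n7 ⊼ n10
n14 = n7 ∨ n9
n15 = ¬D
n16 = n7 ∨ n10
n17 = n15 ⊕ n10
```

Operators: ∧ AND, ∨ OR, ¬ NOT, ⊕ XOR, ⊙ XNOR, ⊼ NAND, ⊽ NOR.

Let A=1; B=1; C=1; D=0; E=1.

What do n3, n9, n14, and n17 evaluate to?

n1 = B NAND E = 1 NAND 1 = 0
n3 = E XNOR C = 1 XNOR 1 = 1
n4 = A OR n3 = 1 OR 1 = 1
n6 = NOT n1 = NOT 0 = 1
n7 = n6 XOR C = 1 XOR 1 = 0
n8 = n1 XOR n4 = 0 XOR 1 = 1
n9 = n8 XNOR n7 = 1 XNOR 0 = 0
n10 = E AND n3 AND C = 1 AND 1 AND 1 = 1
n14 = n7 OR n9 = 0 OR 0 = 0
n15 = NOT D = NOT 0 = 1
n17 = n15 XOR n10 = 1 XOR 1 = 0

n3 = 1; n9 = 0; n14 = 0; n17 = 0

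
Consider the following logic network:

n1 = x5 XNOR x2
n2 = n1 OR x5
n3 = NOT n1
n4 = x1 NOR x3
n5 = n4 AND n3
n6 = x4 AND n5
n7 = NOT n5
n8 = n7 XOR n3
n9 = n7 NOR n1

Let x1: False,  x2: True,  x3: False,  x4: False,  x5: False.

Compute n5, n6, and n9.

n5 = True  n6 = False  n9 = True

n1 = x5 XNOR x2 = False XNOR True = False
n3 = NOT n1 = NOT False = True
n4 = x1 NOR x3 = False NOR False = True
n5 = n4 AND n3 = True AND True = True
n6 = x4 AND n5 = False AND True = False
n7 = NOT n5 = NOT True = False
n9 = n7 NOR n1 = False NOR False = True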